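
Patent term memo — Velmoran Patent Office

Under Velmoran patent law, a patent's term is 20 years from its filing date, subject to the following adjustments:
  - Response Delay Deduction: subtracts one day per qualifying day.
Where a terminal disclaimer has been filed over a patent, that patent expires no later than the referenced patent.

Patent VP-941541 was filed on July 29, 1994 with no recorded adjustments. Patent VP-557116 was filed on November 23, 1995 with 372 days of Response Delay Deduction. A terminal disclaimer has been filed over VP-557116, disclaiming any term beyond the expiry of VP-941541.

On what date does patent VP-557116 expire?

2014-07-29

Natural term of VP-557116:
  Base: filing + 20 years → 23 November 2015.
  Response Delay Deduction: −372 days → 16 November 2014.
Expiry of referenced patent VP-941541:
  Base: filing + 20 years → 29 July 2014.
Terminal disclaimer: VP-557116 expires on the earlier of 16 November 2014 and 29 July 2014.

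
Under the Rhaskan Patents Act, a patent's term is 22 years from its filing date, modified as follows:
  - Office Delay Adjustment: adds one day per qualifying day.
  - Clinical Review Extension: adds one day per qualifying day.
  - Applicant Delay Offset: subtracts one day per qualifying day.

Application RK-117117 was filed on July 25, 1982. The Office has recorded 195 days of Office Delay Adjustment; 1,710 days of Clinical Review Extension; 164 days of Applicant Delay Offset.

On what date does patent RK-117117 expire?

Base term: filing date + 22 years → 25 July 2004.
Office Delay Adjustment: +195 days → 5 February 2005.
Clinical Review Extension: +1710 days → 12 October 2009.
Applicant Delay Offset: −164 days → 1 May 2009.

2009-05-01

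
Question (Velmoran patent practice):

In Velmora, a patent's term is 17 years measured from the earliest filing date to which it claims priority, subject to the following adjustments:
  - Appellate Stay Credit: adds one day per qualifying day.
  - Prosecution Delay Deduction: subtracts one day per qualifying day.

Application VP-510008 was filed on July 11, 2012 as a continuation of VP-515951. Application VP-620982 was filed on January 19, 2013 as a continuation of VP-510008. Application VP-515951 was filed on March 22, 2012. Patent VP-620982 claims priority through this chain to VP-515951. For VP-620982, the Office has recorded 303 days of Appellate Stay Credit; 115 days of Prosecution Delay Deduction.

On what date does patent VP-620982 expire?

Earliest priority filing: 22 March 2012.
Base term: 22 March 2012 + 17 years → 22 March 2029.
Appellate Stay Credit: +303 days → 19 January 2030.
Prosecution Delay Deduction: −115 days → 26 September 2029.

2029-09-26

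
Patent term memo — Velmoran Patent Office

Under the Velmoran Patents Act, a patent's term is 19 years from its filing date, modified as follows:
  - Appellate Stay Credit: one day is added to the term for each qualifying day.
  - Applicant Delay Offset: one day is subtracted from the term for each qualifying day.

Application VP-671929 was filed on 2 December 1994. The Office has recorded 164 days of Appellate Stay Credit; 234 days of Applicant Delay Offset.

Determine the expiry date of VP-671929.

September 23, 2013

Base term: filing date + 19 years → 2 December 2013.
Appellate Stay Credit: +164 days → 15 May 2014.
Applicant Delay Offset: −234 days → 23 September 2013.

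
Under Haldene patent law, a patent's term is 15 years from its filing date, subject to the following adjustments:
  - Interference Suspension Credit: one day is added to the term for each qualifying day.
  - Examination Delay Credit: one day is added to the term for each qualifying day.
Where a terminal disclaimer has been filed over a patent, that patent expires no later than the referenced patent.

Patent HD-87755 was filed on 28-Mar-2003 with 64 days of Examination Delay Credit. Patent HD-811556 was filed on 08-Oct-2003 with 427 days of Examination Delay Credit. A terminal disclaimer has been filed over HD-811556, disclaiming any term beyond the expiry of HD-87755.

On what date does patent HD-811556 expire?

May 31, 2018

Natural term of HD-811556:
  Base: filing + 15 years → 8 October 2018.
  Examination Delay Credit: +427 days → 9 December 2019.
Expiry of referenced patent HD-87755:
  Base: filing + 15 years → 28 March 2018.
  Examination Delay Credit: +64 days → 31 May 2018.
Terminal disclaimer: HD-811556 expires on the earlier of 9 December 2019 and 31 May 2018.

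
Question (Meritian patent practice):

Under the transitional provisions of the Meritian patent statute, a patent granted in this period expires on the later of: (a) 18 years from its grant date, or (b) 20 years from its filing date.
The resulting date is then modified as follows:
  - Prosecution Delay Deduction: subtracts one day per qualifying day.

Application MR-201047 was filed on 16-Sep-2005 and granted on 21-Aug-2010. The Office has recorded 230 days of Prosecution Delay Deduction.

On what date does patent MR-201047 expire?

(a) grant + 18 years → 21 August 2028.
(b) filing + 20 years → 16 September 2025.
Later of the two: 21 August 2028.
Prosecution Delay Deduction: −230 days → 4 January 2028.

2028-01-04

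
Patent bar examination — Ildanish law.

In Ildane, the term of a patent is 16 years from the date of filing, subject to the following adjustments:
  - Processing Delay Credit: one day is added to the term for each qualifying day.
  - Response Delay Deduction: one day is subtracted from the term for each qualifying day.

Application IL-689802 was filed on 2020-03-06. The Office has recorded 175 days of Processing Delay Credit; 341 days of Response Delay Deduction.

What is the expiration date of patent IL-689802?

September 22, 2035

Base term: filing date + 16 years → 6 March 2036.
Processing Delay Credit: +175 days → 28 August 2036.
Response Delay Deduction: −341 days → 22 September 2035.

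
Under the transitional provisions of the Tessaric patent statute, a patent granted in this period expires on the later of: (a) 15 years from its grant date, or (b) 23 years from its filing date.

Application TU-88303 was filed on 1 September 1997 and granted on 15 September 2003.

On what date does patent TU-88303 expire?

2020-09-01

(a) grant + 15 years → 15 September 2018.
(b) filing + 23 years → 1 September 2020.
Later of the two: 1 September 2020.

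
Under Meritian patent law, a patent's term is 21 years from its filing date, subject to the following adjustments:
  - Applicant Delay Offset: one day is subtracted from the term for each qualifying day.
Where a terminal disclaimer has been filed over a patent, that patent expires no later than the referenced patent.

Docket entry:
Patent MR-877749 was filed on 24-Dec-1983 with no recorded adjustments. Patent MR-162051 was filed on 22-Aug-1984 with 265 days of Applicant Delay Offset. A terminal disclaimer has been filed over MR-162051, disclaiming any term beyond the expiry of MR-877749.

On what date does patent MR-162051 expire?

Natural term of MR-162051:
  Base: filing + 21 years → 22 August 2005.
  Applicant Delay Offset: −265 days → 30 November 2004.
Expiry of referenced patent MR-877749:
  Base: filing + 21 years → 24 December 2004.
Terminal disclaimer: MR-162051 expires on the earlier of 30 November 2004 and 24 December 2004.

2004-11-30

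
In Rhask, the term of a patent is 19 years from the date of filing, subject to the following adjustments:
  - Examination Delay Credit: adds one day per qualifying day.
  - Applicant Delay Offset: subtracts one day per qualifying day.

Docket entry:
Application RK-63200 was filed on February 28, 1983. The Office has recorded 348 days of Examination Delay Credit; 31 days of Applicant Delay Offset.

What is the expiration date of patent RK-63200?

2003-01-11

Base term: filing date + 19 years → 28 February 2002.
Examination Delay Credit: +348 days → 11 February 2003.
Applicant Delay Offset: −31 days → 11 January 2003.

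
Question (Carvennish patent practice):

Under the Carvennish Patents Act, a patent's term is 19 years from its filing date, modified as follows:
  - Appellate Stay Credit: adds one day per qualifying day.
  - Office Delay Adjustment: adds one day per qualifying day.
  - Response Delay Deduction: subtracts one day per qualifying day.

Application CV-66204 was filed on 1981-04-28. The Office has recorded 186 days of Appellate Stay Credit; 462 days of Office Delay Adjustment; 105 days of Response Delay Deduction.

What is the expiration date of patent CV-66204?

Base term: filing date + 19 years → 28 April 2000.
Appellate Stay Credit: +186 days → 31 October 2000.
Office Delay Adjustment: +462 days → 5 February 2002.
Response Delay Deduction: −105 days → 23 October 2001.

2001-10-23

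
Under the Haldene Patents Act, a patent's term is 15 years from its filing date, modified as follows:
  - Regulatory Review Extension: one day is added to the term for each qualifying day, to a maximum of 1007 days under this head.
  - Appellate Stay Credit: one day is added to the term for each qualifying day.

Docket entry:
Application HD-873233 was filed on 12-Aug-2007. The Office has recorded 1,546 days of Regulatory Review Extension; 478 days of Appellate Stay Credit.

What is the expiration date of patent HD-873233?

Base term: filing date + 15 years → 12 August 2022.
Regulatory Review Extension: 1546 days claimed exceeds the 1007-day cap, so +1007 days → 15 May 2025.
Appellate Stay Credit: +478 days → 5 September 2026.

September 5, 2026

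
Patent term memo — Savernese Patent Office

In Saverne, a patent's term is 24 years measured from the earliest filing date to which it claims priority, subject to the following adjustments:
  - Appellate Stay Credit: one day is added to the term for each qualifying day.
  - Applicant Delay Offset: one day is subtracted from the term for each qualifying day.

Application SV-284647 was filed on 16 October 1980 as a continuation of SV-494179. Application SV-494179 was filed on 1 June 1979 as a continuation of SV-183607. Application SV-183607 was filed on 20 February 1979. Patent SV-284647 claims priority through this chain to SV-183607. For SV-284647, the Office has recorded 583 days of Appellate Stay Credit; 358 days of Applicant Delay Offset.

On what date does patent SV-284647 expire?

2003-10-03

Earliest priority filing: 20 February 1979.
Base term: 20 February 1979 + 24 years → 20 February 2003.
Appellate Stay Credit: +583 days → 25 September 2004.
Applicant Delay Offset: −358 days → 3 October 2003.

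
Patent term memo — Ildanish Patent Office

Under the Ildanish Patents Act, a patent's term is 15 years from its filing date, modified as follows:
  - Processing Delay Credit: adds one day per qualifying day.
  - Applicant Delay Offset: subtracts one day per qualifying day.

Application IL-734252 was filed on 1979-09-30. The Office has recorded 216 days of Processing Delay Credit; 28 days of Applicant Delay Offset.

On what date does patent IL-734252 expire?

1995-04-06

Base term: filing date + 15 years → 30 September 1994.
Processing Delay Credit: +216 days → 4 May 1995.
Applicant Delay Offset: −28 days → 6 April 1995.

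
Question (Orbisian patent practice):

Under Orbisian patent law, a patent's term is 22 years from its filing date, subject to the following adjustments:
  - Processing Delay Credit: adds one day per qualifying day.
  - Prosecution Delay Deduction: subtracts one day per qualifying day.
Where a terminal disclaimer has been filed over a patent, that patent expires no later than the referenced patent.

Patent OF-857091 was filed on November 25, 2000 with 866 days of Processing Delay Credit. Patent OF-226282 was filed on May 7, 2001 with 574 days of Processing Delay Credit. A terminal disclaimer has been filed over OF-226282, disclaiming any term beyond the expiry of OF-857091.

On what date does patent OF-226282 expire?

Natural term of OF-226282:
  Base: filing + 22 years → 7 May 2023.
  Processing Delay Credit: +574 days → 1 December 2024.
Expiry of referenced patent OF-857091:
  Base: filing + 22 years → 25 November 2022.
  Processing Delay Credit: +866 days → 9 April 2025.
Terminal disclaimer: OF-226282 expires on the earlier of 1 December 2024 and 9 April 2025.

2024-12-01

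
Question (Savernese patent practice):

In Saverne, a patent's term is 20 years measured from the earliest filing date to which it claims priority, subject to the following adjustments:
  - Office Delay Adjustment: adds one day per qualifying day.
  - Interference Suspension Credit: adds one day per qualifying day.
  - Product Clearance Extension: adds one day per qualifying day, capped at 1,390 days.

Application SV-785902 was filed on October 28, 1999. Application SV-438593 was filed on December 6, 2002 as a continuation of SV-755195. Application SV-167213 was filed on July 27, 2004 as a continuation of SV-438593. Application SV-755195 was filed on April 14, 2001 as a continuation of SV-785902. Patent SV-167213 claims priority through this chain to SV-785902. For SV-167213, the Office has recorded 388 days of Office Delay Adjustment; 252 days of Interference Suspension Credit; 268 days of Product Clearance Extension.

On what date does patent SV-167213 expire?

2022-04-23

Earliest priority filing: 28 October 1999.
Base term: 28 October 1999 + 20 years → 28 October 2019.
Office Delay Adjustment: +388 days → 19 November 2020.
Interference Suspension Credit: +252 days → 29 July 2021.
Product Clearance Extension: 268 days (within the 1390-day cap) → +268 days → 23 April 2022.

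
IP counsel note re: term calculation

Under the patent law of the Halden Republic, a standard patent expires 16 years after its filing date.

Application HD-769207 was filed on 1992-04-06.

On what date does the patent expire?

Filing date + 16 years → 6 April 2008.

2008-04-06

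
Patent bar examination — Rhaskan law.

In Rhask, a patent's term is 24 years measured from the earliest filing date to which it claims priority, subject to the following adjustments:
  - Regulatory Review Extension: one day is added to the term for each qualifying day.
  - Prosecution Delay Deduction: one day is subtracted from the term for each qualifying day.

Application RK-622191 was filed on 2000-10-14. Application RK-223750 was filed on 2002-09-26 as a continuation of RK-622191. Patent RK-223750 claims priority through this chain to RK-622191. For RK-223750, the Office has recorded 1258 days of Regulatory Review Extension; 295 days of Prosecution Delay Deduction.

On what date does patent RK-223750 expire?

Earliest priority filing: 14 October 2000.
Base term: 14 October 2000 + 24 years → 14 October 2024.
Regulatory Review Extension: +1258 days → 25 March 2028.
Prosecution Delay Deduction: −295 days → 4 June 2027.

June 4, 2027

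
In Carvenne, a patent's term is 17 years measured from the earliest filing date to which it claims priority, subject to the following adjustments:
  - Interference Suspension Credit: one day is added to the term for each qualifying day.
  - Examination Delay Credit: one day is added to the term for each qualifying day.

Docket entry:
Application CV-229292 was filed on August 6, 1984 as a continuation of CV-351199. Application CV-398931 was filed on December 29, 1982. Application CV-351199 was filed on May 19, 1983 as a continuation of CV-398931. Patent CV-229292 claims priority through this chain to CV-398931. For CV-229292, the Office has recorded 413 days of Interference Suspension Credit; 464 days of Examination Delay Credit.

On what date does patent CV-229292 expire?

Earliest priority filing: 29 December 1982.
Base term: 29 December 1982 + 17 years → 29 December 1999.
Interference Suspension Credit: +413 days → 14 February 2001.
Examination Delay Credit: +464 days → 24 May 2002.

May 24, 2002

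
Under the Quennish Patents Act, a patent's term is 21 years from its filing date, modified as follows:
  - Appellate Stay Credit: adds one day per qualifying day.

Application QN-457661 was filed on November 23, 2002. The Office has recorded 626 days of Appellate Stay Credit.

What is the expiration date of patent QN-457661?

2025-08-10

Base term: filing date + 21 years → 23 November 2023.
Appellate Stay Credit: +626 days → 10 August 2025.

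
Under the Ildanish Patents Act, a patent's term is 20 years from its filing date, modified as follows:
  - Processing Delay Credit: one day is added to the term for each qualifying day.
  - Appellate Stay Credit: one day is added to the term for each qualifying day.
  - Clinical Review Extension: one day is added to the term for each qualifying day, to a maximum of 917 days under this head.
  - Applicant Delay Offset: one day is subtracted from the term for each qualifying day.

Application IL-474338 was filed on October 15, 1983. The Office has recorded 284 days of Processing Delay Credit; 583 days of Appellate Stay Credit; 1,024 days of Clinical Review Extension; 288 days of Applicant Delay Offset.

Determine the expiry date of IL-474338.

Base term: filing date + 20 years → 15 October 2003.
Processing Delay Credit: +284 days → 25 July 2004.
Appellate Stay Credit: +583 days → 28 February 2006.
Clinical Review Extension: 1024 days claimed exceeds the 917-day cap, so +917 days → 2 September 2008.
Applicant Delay Offset: −288 days → 19 November 2007.

November 19, 2007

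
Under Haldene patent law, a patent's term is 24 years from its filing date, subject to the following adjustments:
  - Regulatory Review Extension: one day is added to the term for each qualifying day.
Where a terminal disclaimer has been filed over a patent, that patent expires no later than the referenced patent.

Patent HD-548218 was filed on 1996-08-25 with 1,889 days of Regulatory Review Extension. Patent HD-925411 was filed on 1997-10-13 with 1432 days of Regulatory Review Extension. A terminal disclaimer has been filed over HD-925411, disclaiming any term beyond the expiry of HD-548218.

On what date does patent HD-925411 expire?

September 14, 2025

Natural term of HD-925411:
  Base: filing + 24 years → 13 October 2021.
  Regulatory Review Extension: +1432 days → 14 September 2025.
Expiry of referenced patent HD-548218:
  Base: filing + 24 years → 25 August 2020.
  Regulatory Review Extension: +1889 days → 27 October 2025.
Terminal disclaimer: HD-925411 expires on the earlier of 14 September 2025 and 27 October 2025.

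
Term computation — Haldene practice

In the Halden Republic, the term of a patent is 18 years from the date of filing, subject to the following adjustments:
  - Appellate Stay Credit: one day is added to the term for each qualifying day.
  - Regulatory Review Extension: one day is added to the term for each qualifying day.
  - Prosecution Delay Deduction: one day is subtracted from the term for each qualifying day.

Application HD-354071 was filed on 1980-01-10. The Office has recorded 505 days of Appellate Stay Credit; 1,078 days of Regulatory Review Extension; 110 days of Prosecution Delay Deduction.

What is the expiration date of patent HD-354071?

2002-01-22

Base term: filing date + 18 years → 10 January 1998.
Appellate Stay Credit: +505 days → 30 May 1999.
Regulatory Review Extension: +1078 days → 12 May 2002.
Prosecution Delay Deduction: −110 days → 22 January 2002.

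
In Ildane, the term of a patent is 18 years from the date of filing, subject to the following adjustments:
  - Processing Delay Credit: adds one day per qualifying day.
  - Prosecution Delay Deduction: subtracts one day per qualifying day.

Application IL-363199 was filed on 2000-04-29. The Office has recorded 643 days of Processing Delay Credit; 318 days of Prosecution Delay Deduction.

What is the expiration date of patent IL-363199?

Base term: filing date + 18 years → 29 April 2018.
Processing Delay Credit: +643 days → 1 February 2020.
Prosecution Delay Deduction: −318 days → 20 March 2019.

2019-03-20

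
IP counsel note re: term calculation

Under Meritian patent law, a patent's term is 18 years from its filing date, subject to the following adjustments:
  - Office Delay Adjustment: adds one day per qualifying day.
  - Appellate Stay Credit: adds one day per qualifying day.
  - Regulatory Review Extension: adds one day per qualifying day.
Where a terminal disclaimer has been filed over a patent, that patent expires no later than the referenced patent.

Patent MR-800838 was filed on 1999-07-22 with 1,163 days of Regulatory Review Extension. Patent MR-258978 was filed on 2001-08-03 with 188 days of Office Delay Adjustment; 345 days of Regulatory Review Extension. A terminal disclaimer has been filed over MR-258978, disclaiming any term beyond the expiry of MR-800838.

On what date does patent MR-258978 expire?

September 27, 2020

Natural term of MR-258978:
  Base: filing + 18 years → 3 August 2019.
  Office Delay Adjustment: +188 days → 7 February 2020.
  Regulatory Review Extension: +345 days → 17 January 2021.
Expiry of referenced patent MR-800838:
  Base: filing + 18 years → 22 July 2017.
  Regulatory Review Extension: +1163 days → 27 September 2020.
Terminal disclaimer: MR-258978 expires on the earlier of 17 January 2021 and 27 September 2020.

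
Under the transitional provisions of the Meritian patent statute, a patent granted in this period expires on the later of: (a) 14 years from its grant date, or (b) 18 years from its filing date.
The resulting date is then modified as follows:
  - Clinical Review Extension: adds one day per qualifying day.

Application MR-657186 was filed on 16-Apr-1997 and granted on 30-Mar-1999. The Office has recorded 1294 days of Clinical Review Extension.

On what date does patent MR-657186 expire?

(a) grant + 14 years → 30 March 2013.
(b) filing + 18 years → 16 April 2015.
Later of the two: 16 April 2015.
Clinical Review Extension: +1294 days → 31 October 2018.

October 31, 2018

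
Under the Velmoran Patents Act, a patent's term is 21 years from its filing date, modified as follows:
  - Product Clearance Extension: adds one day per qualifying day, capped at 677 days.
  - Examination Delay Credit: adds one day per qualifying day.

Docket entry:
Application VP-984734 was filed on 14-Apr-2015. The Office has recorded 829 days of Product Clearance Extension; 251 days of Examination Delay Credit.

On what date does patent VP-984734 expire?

Base term: filing date + 21 years → 14 April 2036.
Product Clearance Extension: 829 days claimed exceeds the 677-day cap, so +677 days → 20 February 2038.
Examination Delay Credit: +251 days → 29 October 2038.

2038-10-29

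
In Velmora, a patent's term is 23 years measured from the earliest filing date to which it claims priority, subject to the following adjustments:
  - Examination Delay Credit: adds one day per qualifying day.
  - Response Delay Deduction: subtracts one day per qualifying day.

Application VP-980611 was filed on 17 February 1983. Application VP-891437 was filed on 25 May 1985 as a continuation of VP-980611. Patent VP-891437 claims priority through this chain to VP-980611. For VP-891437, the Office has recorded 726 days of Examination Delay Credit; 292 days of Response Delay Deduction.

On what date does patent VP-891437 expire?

2007-04-27

Earliest priority filing: 17 February 1983.
Base term: 17 February 1983 + 23 years → 17 February 2006.
Examination Delay Credit: +726 days → 13 February 2008.
Response Delay Deduction: −292 days → 27 April 2007.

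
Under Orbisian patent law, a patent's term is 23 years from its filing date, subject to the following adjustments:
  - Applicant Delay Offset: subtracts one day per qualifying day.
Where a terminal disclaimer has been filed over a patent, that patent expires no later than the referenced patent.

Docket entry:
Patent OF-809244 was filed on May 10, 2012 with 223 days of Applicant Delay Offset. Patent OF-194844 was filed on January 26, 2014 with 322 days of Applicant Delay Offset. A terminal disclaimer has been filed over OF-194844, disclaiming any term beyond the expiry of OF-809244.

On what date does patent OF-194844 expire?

Natural term of OF-194844:
  Base: filing + 23 years → 26 January 2037.
  Applicant Delay Offset: −322 days → 10 March 2036.
Expiry of referenced patent OF-809244:
  Base: filing + 23 years → 10 May 2035.
  Applicant Delay Offset: −223 days → 29 September 2034.
Terminal disclaimer: OF-194844 expires on the earlier of 10 March 2036 and 29 September 2034.

2034-09-29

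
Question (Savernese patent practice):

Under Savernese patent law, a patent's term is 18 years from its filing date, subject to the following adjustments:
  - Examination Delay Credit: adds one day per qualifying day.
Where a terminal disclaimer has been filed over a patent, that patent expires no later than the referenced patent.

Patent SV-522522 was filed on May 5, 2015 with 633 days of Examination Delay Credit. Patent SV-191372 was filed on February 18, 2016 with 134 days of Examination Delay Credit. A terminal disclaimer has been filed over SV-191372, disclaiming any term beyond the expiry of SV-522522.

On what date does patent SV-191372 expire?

2034-07-02

Natural term of SV-191372:
  Base: filing + 18 years → 18 February 2034.
  Examination Delay Credit: +134 days → 2 July 2034.
Expiry of referenced patent SV-522522:
  Base: filing + 18 years → 5 May 2033.
  Examination Delay Credit: +633 days → 28 January 2035.
Terminal disclaimer: SV-191372 expires on the earlier of 2 July 2034 and 28 January 2035.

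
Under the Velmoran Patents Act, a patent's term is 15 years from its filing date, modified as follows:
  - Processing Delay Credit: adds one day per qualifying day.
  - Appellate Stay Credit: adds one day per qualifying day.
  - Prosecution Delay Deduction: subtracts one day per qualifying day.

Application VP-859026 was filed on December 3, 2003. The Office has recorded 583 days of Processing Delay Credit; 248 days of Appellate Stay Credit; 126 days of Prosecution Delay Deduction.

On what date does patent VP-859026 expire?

Base term: filing date + 15 years → 3 December 2018.
Processing Delay Credit: +583 days → 8 July 2020.
Appellate Stay Credit: +248 days → 13 March 2021.
Prosecution Delay Deduction: −126 days → 7 November 2020.

November 7, 2020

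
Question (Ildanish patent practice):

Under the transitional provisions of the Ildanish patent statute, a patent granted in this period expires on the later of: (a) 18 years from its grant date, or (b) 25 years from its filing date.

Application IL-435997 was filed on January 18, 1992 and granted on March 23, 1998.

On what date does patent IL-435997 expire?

2017-01-18

(a) grant + 18 years → 23 March 2016.
(b) filing + 25 years → 18 January 2017.
Later of the two: 18 January 2017.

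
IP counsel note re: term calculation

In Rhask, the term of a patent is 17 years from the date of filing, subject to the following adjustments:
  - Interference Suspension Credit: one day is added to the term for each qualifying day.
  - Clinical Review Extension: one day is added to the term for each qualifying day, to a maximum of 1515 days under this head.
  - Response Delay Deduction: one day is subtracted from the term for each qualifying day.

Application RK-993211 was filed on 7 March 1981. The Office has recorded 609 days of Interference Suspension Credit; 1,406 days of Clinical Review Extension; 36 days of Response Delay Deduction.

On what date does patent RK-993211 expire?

2003-08-07

Base term: filing date + 17 years → 7 March 1998.
Interference Suspension Credit: +609 days → 6 November 1999.
Clinical Review Extension: 1406 days (within the 1515-day cap) → +1406 days → 12 September 2003.
Response Delay Deduction: −36 days → 7 August 2003.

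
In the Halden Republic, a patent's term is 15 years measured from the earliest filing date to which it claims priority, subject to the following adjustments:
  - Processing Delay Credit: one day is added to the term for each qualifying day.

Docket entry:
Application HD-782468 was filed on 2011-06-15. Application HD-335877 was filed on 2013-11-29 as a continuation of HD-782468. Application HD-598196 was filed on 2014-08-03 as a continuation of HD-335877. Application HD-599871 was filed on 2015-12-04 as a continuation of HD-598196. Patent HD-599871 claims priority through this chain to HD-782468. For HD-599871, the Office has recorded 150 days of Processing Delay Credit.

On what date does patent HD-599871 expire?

2026-11-12

Earliest priority filing: 15 June 2011.
Base term: 15 June 2011 + 15 years → 15 June 2026.
Processing Delay Credit: +150 days → 12 November 2026.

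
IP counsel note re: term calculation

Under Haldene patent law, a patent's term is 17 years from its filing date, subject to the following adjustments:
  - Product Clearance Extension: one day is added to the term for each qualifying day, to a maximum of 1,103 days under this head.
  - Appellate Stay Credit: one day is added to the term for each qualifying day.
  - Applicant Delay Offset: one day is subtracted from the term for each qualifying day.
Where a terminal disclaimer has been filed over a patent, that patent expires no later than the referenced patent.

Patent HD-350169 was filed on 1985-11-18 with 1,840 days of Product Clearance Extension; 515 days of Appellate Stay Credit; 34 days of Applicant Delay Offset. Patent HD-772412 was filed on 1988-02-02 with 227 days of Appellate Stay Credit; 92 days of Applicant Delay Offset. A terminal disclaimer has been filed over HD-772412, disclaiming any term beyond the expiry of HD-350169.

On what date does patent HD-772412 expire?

Natural term of HD-772412:
  Base: filing + 17 years → 2 February 2005.
  Appellate Stay Credit: +227 days → 17 September 2005.
  Applicant Delay Offset: −92 days → 17 June 2005.
Expiry of referenced patent HD-350169:
  Base: filing + 17 years → 18 November 2002.
  Product Clearance Extension: 1840 days claimed exceeds the 1103-day cap, so +1103 days → 25 November 2005.
  Appellate Stay Credit: +515 days → 24 April 2007.
  Applicant Delay Offset: −34 days → 21 March 2007.
Terminal disclaimer: HD-772412 expires on the earlier of 17 June 2005 and 21 March 2007.

June 17, 2005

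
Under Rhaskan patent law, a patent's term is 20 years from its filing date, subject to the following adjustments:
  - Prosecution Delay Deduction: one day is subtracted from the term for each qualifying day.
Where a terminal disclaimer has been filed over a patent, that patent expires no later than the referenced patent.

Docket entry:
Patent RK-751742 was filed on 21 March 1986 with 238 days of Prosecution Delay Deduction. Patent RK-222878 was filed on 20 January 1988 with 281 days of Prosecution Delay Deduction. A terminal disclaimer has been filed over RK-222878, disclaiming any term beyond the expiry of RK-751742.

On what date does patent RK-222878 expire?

2005-07-26

Natural term of RK-222878:
  Base: filing + 20 years → 20 January 2008.
  Prosecution Delay Deduction: −281 days → 14 April 2007.
Expiry of referenced patent RK-751742:
  Base: filing + 20 years → 21 March 2006.
  Prosecution Delay Deduction: −238 days → 26 July 2005.
Terminal disclaimer: RK-222878 expires on the earlier of 14 April 2007 and 26 July 2005.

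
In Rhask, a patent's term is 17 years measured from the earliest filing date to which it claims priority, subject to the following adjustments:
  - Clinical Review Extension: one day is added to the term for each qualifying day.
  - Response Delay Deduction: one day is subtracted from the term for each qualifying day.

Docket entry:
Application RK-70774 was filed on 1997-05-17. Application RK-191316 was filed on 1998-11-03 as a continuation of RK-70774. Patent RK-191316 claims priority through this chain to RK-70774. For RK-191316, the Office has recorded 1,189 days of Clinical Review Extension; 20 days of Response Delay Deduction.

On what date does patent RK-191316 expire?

July 29, 2017

Earliest priority filing: 17 May 1997.
Base term: 17 May 1997 + 17 years → 17 May 2014.
Clinical Review Extension: +1189 days → 18 August 2017.
Response Delay Deduction: −20 days → 29 July 2017.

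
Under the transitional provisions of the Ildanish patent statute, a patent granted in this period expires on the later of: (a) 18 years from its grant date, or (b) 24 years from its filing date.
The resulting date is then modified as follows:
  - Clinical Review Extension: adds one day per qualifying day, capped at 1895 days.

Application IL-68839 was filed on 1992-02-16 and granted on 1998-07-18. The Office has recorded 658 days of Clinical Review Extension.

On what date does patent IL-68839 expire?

May 7, 2018

(a) grant + 18 years → 18 July 2016.
(b) filing + 24 years → 16 February 2016.
Later of the two: 18 July 2016.
Clinical Review Extension: 658 days (within the 1895-day cap) → +658 days → 7 May 2018.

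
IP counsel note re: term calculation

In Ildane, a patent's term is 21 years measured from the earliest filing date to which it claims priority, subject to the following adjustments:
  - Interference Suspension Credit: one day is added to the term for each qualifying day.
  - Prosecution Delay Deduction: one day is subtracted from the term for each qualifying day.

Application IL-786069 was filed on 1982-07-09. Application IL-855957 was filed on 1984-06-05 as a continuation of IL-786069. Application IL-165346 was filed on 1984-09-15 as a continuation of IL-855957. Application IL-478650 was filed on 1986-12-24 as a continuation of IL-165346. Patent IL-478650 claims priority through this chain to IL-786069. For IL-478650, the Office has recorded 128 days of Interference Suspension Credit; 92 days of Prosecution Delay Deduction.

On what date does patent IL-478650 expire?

Earliest priority filing: 9 July 1982.
Base term: 9 July 1982 + 21 years → 9 July 2003.
Interference Suspension Credit: +128 days → 14 November 2003.
Prosecution Delay Deduction: −92 days → 14 August 2003.

August 14, 2003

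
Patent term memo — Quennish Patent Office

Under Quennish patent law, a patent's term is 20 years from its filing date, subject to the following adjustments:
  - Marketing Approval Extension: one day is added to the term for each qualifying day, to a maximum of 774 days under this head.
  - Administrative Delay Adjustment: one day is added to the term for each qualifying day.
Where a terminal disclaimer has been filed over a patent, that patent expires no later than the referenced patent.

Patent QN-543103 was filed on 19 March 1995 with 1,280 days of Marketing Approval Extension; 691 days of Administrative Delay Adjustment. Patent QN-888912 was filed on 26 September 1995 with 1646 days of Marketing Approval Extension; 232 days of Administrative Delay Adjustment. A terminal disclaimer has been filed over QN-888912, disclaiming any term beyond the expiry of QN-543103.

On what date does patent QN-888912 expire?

2018-06-28

Natural term of QN-888912:
  Base: filing + 20 years → 26 September 2015.
  Marketing Approval Extension: 1646 days claimed exceeds the 774-day cap, so +774 days → 8 November 2017.
  Administrative Delay Adjustment: +232 days → 28 June 2018.
Expiry of referenced patent QN-543103:
  Base: filing + 20 years → 19 March 2015.
  Marketing Approval Extension: 1280 days claimed exceeds the 774-day cap, so +774 days → 1 May 2017.
  Administrative Delay Adjustment: +691 days → 23 March 2019.
Terminal disclaimer: QN-888912 expires on the earlier of 28 June 2018 and 23 March 2019.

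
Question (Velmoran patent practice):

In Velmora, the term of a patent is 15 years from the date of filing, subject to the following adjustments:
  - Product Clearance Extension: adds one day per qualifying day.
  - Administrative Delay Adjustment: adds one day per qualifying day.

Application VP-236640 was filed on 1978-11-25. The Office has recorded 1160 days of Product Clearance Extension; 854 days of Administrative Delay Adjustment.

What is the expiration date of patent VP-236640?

Base term: filing date + 15 years → 25 November 1993.
Product Clearance Extension: +1160 days → 28 January 1997.
Administrative Delay Adjustment: +854 days → 1 June 1999.

1999-06-01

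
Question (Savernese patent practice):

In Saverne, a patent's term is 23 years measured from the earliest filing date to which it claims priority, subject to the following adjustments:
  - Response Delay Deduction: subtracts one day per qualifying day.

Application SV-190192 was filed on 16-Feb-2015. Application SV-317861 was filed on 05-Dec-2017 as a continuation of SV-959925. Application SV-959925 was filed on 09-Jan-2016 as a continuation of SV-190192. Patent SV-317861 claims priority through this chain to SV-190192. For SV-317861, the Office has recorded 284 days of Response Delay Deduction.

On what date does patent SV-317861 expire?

Earliest priority filing: 16 February 2015.
Base term: 16 February 2015 + 23 years → 16 February 2038.
Response Delay Deduction: −284 days → 8 May 2037.

May 8, 2037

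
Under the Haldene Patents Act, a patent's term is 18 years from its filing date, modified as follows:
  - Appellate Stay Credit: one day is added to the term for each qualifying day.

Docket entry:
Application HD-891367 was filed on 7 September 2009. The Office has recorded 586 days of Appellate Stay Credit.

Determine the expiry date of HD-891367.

Base term: filing date + 18 years → 7 September 2027.
Appellate Stay Credit: +586 days → 15 April 2029.

2029-04-15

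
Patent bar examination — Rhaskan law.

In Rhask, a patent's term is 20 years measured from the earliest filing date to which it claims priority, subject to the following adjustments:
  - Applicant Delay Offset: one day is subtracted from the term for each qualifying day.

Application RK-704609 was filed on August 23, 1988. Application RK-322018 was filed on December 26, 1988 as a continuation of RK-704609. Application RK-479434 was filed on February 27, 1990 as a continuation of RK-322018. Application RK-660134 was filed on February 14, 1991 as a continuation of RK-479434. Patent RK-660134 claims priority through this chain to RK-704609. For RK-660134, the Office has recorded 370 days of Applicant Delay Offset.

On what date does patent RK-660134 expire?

2007-08-19

Earliest priority filing: 23 August 1988.
Base term: 23 August 1988 + 20 years → 23 August 2008.
Applicant Delay Offset: −370 days → 19 August 2007.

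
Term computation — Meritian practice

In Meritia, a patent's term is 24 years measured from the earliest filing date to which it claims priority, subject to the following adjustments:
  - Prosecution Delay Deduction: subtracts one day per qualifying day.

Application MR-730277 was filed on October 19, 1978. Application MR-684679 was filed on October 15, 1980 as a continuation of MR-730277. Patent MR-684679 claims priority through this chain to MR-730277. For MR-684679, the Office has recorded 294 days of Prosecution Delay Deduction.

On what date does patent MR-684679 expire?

2001-12-29

Earliest priority filing: 19 October 1978.
Base term: 19 October 1978 + 24 years → 19 October 2002.
Prosecution Delay Deduction: −294 days → 29 December 2001.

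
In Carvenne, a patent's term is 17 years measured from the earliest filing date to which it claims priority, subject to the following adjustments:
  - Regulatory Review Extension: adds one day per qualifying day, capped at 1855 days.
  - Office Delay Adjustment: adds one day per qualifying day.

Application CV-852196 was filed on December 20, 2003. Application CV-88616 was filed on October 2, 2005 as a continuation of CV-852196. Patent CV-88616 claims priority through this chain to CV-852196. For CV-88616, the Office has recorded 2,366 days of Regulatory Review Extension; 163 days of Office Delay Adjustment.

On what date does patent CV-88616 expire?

Earliest priority filing: 20 December 2003.
Base term: 20 December 2003 + 17 years → 20 December 2020.
Regulatory Review Extension: 2366 days claimed exceeds the 1855-day cap, so +1855 days → 18 January 2026.
Office Delay Adjustment: +163 days → 30 June 2026.

2026-06-30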